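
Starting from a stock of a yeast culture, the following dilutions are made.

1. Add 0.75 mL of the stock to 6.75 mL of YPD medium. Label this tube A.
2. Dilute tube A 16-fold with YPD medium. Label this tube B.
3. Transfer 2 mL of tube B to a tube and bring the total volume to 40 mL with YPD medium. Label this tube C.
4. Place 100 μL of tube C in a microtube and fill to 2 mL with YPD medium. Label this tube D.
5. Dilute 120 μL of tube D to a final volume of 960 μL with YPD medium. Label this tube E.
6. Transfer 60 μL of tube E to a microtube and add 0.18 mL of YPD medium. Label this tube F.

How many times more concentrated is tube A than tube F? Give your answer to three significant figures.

2.05 × 10^5

Step 1: 0.75 mL + 6.75 mL = 7.5 mL total → factor 7.5/0.75 = 10
Step 2: 16-fold → factor 16
Step 3: 2 mL brought to 40 mL → factor 40/2 = 20
Step 4: 100 μL brought to 2 mL → factor 2000/100 = 20
Step 5: 120 μL brought to 960 μL → factor 960/120 = 8
Step 6: 60 μL + 0.18 mL = 240 μL total → factor 240/60 = 4
Dilution factor to tube A = 10; to tube F = 2.048 × 10^6
[tube A]/[tube F] = (factor to tube F)/(factor to tube A) = 2.048 × 10^6/10 = 2.05 × 10^5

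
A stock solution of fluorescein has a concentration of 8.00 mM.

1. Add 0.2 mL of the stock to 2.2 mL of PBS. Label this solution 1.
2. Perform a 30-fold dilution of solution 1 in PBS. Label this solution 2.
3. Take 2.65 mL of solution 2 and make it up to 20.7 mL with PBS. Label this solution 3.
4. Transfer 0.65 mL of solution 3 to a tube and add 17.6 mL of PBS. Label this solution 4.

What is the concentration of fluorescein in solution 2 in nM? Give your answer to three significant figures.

2.22 × 10^4 nM

Step 1: 0.2 mL + 2.2 mL = 2.4 mL total → factor 2.4/0.2 = 12
Step 2: 30-fold → factor 30
Dilution factor through solution 2 = 12 × 30 = 360
[solution 2] = 8.00 mM / 360 = 0.02222 mM = 2.22 × 10^4 nM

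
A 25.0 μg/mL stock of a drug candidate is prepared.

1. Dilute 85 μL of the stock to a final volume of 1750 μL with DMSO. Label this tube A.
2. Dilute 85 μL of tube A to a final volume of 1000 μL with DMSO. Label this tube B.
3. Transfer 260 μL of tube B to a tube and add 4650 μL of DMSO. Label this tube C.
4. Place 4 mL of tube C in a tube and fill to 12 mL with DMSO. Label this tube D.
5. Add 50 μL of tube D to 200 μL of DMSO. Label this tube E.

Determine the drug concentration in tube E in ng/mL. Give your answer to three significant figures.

Step 1: 85 μL brought to 1750 μL → factor 1750/85 = 20.588
Step 2: 85 μL brought to 1000 μL → factor 1000/85 = 11.765
Step 3: 260 μL + 4650 μL = 4910 μL total → factor 4910/260 = 18.885
Step 4: 4 mL brought to 12 mL → factor 12/4 = 3
Step 5: 50 μL + 200 μL = 250 μL total → factor 250/50 = 5
Overall dilution factor = 20.588 × 11.765 × 18.885 × 3 × 5 = 68612
Final = 25.0 μg/mL / 68612 = 0.0003644 μg/mL = 0.364 ng/mL

0.364 ng/mL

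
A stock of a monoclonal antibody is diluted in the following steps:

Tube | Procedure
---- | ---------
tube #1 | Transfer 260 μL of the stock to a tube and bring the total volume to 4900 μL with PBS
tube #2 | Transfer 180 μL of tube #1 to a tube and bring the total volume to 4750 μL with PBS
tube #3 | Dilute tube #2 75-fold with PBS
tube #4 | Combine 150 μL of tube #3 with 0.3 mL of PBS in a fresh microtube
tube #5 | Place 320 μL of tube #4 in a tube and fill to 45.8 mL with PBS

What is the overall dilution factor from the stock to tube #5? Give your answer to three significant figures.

1.60 × 10^7

Step 1: 260 μL brought to 4900 μL → factor 4900/260 = 18.846
Step 2: 180 μL brought to 4750 μL → factor 4750/180 = 26.389
Step 3: 75-fold → factor 75
Step 4: 150 μL + 0.3 mL = 450 μL total → factor 450/150 = 3
Step 5: 320 μL brought to 45.8 mL → factor 45800/320 = 143.12
Overall dilution factor = 18.846 × 26.389 × 75 × 3 × 143.12 = 1.6016 × 10^7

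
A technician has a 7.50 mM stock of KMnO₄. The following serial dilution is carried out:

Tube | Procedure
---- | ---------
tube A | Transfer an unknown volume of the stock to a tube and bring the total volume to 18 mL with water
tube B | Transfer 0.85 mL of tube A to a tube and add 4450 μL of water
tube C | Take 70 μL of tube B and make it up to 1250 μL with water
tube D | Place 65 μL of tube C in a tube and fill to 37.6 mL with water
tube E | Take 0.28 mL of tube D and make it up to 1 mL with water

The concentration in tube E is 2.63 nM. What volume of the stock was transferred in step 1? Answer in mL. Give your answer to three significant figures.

1.45 mL

Step 1: v brought to 18 mL → factor = 18 mL/v
Step 2: 0.85 mL + 4450 μL = 5.3 mL total → factor 5.3/0.85 = 6.2353
Step 3: 70 μL brought to 1250 μL → factor 1250/70 = 17.857
Step 4: 65 μL brought to 37.6 mL → factor 37600/65 = 578.46
Step 5: 0.28 mL brought to 1 mL → factor 1/0.28 = 3.5714
Product of known-step factors = 2.3003 × 10^5
Overall factor = 7.50 mM / (2.63 nM) = 2.8517 × 10^6
Step-1 factor = 2.8517 × 10^6 / 2.3003 × 10^5 = 12.397
v = 18 mL / 12.397 = 1.45 mL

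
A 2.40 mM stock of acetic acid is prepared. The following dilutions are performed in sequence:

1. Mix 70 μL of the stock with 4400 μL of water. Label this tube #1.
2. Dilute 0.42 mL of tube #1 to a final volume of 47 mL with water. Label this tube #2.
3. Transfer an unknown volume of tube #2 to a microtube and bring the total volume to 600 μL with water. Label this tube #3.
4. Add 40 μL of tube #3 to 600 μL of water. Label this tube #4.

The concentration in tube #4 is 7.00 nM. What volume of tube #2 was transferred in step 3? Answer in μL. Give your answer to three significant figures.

200 μL

Step 1: 70 μL + 4400 μL = 4470 μL total → factor 4470/70 = 63.857
Step 2: 0.42 mL brought to 47 mL → factor 47/0.42 = 111.9
Step 3: v brought to 600 μL → factor = 600 μL/v
Step 4: 40 μL + 600 μL = 640 μL total → factor 640/40 = 16
Product of known-step factors = 1.1433 × 10^5
Overall factor = 2.40 mM / (7.00 nM) = 3.4286 × 10^5
Step-3 factor = 3.4286 × 10^5 / 1.1433 × 10^5 = 2.9987
v = 600 μL / 2.9987 = 200 μL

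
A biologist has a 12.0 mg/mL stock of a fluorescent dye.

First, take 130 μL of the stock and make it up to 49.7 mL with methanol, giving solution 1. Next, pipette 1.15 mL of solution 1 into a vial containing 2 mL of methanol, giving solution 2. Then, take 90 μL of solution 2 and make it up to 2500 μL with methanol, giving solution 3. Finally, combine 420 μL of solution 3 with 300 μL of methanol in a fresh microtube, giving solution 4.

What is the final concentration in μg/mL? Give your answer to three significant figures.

0.241 μg/mL

Step 1: 130 μL brought to 49.7 mL → factor 49700/130 = 382.31
Step 2: 1.15 mL + 2 mL = 3.15 mL total → factor 3.15/1.15 = 2.7391
Step 3: 90 μL brought to 2500 μL → factor 2500/90 = 27.778
Step 4: 420 μL + 300 μL = 720 μL total → factor 720/420 = 1.7143
Overall dilution factor = 382.31 × 2.7391 × 27.778 × 1.7143 = 49866
Final = 12.0 mg/mL / 49866 = 0.0002406 mg/mL = 0.241 μg/mL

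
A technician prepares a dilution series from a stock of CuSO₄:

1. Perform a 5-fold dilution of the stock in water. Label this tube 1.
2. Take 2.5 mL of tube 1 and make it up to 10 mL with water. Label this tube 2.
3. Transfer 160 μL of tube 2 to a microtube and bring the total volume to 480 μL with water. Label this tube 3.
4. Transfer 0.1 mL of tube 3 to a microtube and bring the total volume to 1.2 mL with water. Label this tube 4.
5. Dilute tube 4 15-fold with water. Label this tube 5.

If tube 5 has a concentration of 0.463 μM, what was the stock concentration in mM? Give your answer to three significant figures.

5.00 mM

Step 1: 5-fold → factor 5
Step 2: 2.5 mL brought to 10 mL → factor 10/2.5 = 4
Step 3: 160 μL brought to 480 μL → factor 480/160 = 3
Step 4: 0.1 mL brought to 1.2 mL → factor 1.2/0.1 = 12
Step 5: 15-fold → factor 15
Overall dilution factor = 5 × 4 × 3 × 12 × 15 = 10800
Stock = 0.463 μM × 10800 = 5000 μM = 5.00 mM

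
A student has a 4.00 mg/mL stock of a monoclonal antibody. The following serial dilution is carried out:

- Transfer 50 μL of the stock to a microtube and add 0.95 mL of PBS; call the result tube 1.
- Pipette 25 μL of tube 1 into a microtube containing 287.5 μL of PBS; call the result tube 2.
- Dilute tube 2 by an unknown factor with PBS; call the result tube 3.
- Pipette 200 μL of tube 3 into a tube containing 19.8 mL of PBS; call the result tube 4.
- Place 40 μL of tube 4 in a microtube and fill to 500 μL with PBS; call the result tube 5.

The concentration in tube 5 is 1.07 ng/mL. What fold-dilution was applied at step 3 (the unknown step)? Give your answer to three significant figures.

12.0-fold

Step 1: 50 μL + 0.95 mL = 1000 μL total → factor 1000/50 = 20
Step 2: 25 μL + 287.5 μL = 312.5 μL total → factor 312.5/25 = 12.5
Step 3: unknown factor x
Step 4: 200 μL + 19.8 mL = 20000 μL total → factor 20000/200 = 100
Step 5: 40 μL brought to 500 μL → factor 500/40 = 12.5
Product of known-step factors = 3.125 × 10^5
Overall factor = 4.00 mg/mL / (1.07 ng/mL) = 3.7383 × 10^6
x = 3.7383 × 10^6 / 3.125 × 10^5 = 12.0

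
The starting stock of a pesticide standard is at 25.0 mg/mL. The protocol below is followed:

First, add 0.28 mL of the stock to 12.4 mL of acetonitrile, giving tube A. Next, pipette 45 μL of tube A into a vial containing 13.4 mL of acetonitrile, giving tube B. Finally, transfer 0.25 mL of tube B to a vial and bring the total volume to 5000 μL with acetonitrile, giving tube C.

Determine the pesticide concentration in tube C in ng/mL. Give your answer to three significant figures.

92.4 ng/mL

Step 1: 0.28 mL + 12.4 mL = 12.68 mL total → factor 12.68/0.28 = 45.286
Step 2: 45 μL + 13.4 mL = 13445 μL total → factor 13445/45 = 298.78
Step 3: 0.25 mL brought to 5000 μL → factor 5/0.25 = 20
Overall dilution factor = 45.286 × 298.78 × 20 = 2.7061 × 10^5
Final = 25.0 mg/mL / 2.7061 × 10^5 = 9.238 × 10^-5 mg/mL = 92.4 ng/mL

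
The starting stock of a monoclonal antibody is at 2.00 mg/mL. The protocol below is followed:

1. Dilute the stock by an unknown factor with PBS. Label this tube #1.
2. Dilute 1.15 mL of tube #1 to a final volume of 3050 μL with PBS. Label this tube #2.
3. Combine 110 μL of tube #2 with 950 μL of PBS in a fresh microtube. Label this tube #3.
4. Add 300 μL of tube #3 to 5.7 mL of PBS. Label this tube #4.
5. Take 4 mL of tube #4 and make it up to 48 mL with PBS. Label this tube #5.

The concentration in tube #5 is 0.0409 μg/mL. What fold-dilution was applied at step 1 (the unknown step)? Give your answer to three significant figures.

Step 1: unknown factor x
Step 2: 1.15 mL brought to 3050 μL → factor 3.05/1.15 = 2.6522
Step 3: 110 μL + 950 μL = 1060 μL total → factor 1060/110 = 9.6364
Step 4: 300 μL + 5.7 mL = 6000 μL total → factor 6000/300 = 20
Step 5: 4 mL brought to 48 mL → factor 48/4 = 12
Product of known-step factors = 6133.8
Overall factor = 2.00 mg/mL / (0.0409 μg/mL) = 48900
x = 48900 / 6133.8 = 7.97

7.97-fold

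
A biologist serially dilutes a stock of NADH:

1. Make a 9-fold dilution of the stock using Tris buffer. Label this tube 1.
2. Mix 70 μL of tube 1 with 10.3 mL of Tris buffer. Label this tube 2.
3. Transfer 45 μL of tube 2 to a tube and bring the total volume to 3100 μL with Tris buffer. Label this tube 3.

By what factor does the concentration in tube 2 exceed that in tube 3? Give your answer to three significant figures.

68.9

Step 1: 9-fold → factor 9
Step 2: 70 μL + 10.3 mL = 10370 μL total → factor 10370/70 = 148.14
Step 3: 45 μL brought to 3100 μL → factor 3100/45 = 68.889
Dilution factor to tube 2 = 1333.3; to tube 3 = 91849
[tube 2]/[tube 3] = (factor to tube 3)/(factor to tube 2) = 91849/1333.3 = 68.9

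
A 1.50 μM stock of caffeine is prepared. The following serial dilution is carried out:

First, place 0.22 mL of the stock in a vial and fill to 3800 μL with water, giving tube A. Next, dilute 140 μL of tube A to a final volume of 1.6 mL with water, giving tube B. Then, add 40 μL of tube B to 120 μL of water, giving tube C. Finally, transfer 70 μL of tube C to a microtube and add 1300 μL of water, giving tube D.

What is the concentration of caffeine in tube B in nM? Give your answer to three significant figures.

7.60 nM

Step 1: 0.22 mL brought to 3800 μL → factor 3.8/0.22 = 17.273
Step 2: 140 μL brought to 1.6 mL → factor 1600/140 = 11.429
Dilution factor through tube B = 17.273 × 11.429 = 197.4
[tube B] = 1.50 μM / 197.4 = 0.007599 μM = 7.60 nM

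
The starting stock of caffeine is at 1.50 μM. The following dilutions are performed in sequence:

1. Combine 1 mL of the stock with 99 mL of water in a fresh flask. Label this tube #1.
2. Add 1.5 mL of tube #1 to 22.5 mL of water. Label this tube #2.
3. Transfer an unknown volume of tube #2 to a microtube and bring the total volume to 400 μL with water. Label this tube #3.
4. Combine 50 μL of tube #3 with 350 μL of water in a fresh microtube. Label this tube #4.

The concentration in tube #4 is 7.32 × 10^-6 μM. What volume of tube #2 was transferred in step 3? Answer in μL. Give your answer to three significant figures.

25.0 μL

Step 1: 1 mL + 99 mL = 100 mL total → factor 100/1 = 100
Step 2: 1.5 mL + 22.5 mL = 24 mL total → factor 24/1.5 = 16
Step 3: v brought to 400 μL → factor = 400 μL/v
Step 4: 50 μL + 350 μL = 400 μL total → factor 400/50 = 8
Product of known-step factors = 12800
Overall factor = 1.50 μM / (7.32 × 10^-6 μM) = 2.0492 × 10^5
Step-3 factor = 2.0492 × 10^5 / 12800 = 16.009
v = 400 μL / 16.009 = 25.0 μL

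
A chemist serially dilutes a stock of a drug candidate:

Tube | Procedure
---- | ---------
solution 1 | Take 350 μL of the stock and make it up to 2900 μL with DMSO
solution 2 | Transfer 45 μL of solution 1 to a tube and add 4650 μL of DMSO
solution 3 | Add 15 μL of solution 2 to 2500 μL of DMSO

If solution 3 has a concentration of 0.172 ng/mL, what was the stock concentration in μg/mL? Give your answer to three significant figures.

Step 1: 350 μL brought to 2900 μL → factor 2900/350 = 8.2857
Step 2: 45 μL + 4650 μL = 4695 μL total → factor 4695/45 = 104.33
Step 3: 15 μL + 2500 μL = 2515 μL total → factor 2515/15 = 167.67
Overall dilution factor = 8.2857 × 104.33 × 167.67 = 1.4494 × 10^5
Stock = 0.172 ng/mL × 1.4494 × 10^5 = 2.493 × 10^4 ng/mL = 24.9 μg/mL

24.9 μg/mL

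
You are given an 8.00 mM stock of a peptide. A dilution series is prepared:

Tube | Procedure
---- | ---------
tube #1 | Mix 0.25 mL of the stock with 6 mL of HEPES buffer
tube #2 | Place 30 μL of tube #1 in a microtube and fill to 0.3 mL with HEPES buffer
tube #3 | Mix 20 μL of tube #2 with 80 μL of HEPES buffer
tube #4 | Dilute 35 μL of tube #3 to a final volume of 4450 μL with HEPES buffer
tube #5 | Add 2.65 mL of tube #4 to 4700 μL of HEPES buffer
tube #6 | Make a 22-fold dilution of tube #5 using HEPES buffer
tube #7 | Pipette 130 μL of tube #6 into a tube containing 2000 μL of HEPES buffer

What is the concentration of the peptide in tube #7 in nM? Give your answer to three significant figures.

Step 1: 0.25 mL + 6 mL = 6.25 mL total → factor 6.25/0.25 = 25
Step 2: 30 μL brought to 0.3 mL → factor 300/30 = 10
Step 3: 20 μL + 80 μL = 100 μL total → factor 100/20 = 5
Step 4: 35 μL brought to 4450 μL → factor 4450/35 = 127.14
Step 5: 2.65 mL + 4700 μL = 7.35 mL total → factor 7.35/2.65 = 2.7736
Step 6: 22-fold → factor 22
Step 7: 130 μL + 2000 μL = 2130 μL total → factor 2130/130 = 16.385
Overall dilution factor = 25 × 10 × 5 × 127.14 × 2.7736 × 22 × 16.385 = 1.5889 × 10^8
Final = 8.00 mM / 1.5889 × 10^8 = 5.035 × 10^-8 mM = 0.0503 nM

0.0503 nM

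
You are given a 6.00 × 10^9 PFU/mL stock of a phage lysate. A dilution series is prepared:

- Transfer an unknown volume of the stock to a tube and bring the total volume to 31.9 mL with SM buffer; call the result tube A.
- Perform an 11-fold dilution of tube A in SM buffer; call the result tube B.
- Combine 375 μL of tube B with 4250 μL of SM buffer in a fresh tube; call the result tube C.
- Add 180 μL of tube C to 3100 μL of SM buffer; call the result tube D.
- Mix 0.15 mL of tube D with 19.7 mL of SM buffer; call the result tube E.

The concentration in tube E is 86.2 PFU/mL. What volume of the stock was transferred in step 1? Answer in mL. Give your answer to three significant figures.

Step 1: v brought to 31.9 mL → factor = 31.9 mL/v
Step 2: 11-fold → factor 11
Step 3: 375 μL + 4250 μL = 4625 μL total → factor 4625/375 = 12.333
Step 4: 180 μL + 3100 μL = 3280 μL total → factor 3280/180 = 18.222
Step 5: 0.15 mL + 19.7 mL = 19.85 mL total → factor 19.85/0.15 = 132.33
Product of known-step factors = 3.2715 × 10^5
Overall factor = 6.00 × 10^9 PFU/mL / (86.2 PFU/mL) = 6.9606 × 10^7
Step-1 factor = 6.9606 × 10^7 / 3.2715 × 10^5 = 212.77
v = 31.9 mL / 212.77 = 0.150 mL

0.150 mL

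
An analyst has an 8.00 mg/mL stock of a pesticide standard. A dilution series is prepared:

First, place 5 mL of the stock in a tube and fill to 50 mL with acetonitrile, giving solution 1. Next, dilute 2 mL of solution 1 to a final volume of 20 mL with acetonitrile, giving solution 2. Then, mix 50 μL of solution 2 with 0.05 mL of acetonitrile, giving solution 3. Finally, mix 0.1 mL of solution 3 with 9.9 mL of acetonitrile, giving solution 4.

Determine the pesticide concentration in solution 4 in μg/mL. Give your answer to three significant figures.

Step 1: 5 mL brought to 50 mL → factor 50/5 = 10
Step 2: 2 mL brought to 20 mL → factor 20/2 = 10
Step 3: 50 μL + 0.05 mL = 100 μL total → factor 100/50 = 2
Step 4: 0.1 mL + 9.9 mL = 10 mL total → factor 10/0.1 = 100
Overall dilution factor = 10 × 10 × 2 × 100 = 20000
Final = 8.00 mg/mL / 20000 = 0.0004000 mg/mL = 0.400 μg/mL

0.400 μg/mL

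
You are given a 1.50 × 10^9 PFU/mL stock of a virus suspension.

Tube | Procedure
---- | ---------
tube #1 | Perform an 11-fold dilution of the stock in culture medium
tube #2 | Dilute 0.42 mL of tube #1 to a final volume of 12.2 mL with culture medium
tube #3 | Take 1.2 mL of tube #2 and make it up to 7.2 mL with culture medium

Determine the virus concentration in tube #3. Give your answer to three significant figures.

Step 1: 11-fold → factor 11
Step 2: 0.42 mL brought to 12.2 mL → factor 12.2/0.42 = 29.048
Step 3: 1.2 mL brought to 7.2 mL → factor 7.2/1.2 = 6
Overall dilution factor = 11 × 29.048 × 6 = 1917.1
Final = 1.50 × 10^9 PFU/mL / 1917.1 = 7.82 × 10^5 PFU/mL

7.82 × 10^5 PFU/mL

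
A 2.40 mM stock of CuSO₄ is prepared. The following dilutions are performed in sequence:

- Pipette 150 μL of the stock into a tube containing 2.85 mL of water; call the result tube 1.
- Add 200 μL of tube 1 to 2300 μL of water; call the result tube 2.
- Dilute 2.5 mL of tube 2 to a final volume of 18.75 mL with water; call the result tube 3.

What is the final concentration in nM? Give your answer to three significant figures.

Step 1: 150 μL + 2.85 mL = 3000 μL total → factor 3000/150 = 20
Step 2: 200 μL + 2300 μL = 2500 μL total → factor 2500/200 = 12.5
Step 3: 2.5 mL brought to 18.75 mL → factor 18.75/2.5 = 7.5
Overall dilution factor = 20 × 12.5 × 7.5 = 1875
Final = 2.40 mM / 1875 = 0.001280 mM = 1.28 × 10^3 nM

1.28 × 10^3 nM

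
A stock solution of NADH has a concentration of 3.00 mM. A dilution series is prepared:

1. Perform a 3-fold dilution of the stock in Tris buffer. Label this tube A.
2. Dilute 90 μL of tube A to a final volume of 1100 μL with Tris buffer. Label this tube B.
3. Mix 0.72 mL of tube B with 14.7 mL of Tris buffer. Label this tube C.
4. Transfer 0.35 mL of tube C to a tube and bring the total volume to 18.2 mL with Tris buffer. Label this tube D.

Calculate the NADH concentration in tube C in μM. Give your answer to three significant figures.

3.82 μM

Step 1: 3-fold → factor 3
Step 2: 90 μL brought to 1100 μL → factor 1100/90 = 12.222
Step 3: 0.72 mL + 14.7 mL = 15.42 mL total → factor 15.42/0.72 = 21.417
Dilution factor through tube C = 3 × 12.222 × 21.417 = 785.28
[tube C] = 3.00 mM / 785.28 = 0.003820 mM = 3.82 μM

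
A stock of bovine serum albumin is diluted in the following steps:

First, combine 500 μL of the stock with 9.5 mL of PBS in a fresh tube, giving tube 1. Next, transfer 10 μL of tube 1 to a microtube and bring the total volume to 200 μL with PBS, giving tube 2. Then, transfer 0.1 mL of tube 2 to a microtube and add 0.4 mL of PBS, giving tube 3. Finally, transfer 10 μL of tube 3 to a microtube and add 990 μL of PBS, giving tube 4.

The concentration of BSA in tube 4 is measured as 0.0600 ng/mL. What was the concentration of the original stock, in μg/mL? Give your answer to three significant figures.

Step 1: 500 μL + 9.5 mL = 10000 μL total → factor 10000/500 = 20
Step 2: 10 μL brought to 200 μL → factor 200/10 = 20
Step 3: 0.1 mL + 0.4 mL = 0.5 mL total → factor 0.5/0.1 = 5
Step 4: 10 μL + 990 μL = 1000 μL total → factor 1000/10 = 100
Overall dilution factor = 20 × 20 × 5 × 100 = 2 × 10^5
Stock = 0.0600 ng/mL × 2 × 10^5 = 1.200 × 10^4 ng/mL = 12.0 μg/mL

12.0 μg/mL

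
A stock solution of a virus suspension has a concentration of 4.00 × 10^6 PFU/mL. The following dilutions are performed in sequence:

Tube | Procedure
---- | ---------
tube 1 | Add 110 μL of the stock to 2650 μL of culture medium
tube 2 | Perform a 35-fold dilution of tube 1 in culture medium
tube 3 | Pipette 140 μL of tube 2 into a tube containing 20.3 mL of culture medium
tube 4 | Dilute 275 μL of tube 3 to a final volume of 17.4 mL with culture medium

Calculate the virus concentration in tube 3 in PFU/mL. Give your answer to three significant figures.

31.2 PFU/mL

Step 1: 110 μL + 2650 μL = 2760 μL total → factor 2760/110 = 25.091
Step 2: 35-fold → factor 35
Step 3: 140 μL + 20.3 mL = 20440 μL total → factor 20440/140 = 146
Dilution factor through tube 3 = 25.091 × 35 × 146 = 1.2821 × 10^5
[tube 3] = 4.00 × 10^6 PFU/mL / 1.2821 × 10^5 = 31.2 PFU/mL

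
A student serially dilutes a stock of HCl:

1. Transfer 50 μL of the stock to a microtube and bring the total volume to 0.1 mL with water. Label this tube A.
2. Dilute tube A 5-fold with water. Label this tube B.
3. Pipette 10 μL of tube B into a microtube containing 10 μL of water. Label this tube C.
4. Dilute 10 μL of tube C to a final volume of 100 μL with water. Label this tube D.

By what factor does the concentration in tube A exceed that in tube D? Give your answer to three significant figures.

Step 1: 50 μL brought to 0.1 mL → factor 100/50 = 2
Step 2: 5-fold → factor 5
Step 3: 10 μL + 10 μL = 20 μL total → factor 20/10 = 2
Step 4: 10 μL brought to 100 μL → factor 100/10 = 10
Dilution factor to tube A = 2; to tube D = 200
[tube A]/[tube D] = (factor to tube D)/(factor to tube A) = 200/2 = 100

100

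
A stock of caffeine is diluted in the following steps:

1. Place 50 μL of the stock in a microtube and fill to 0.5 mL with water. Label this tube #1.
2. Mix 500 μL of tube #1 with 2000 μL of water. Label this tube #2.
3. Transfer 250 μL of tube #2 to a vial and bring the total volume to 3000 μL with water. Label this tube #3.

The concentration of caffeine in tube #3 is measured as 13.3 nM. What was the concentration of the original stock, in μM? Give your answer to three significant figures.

7.98 μM

Step 1: 50 μL brought to 0.5 mL → factor 500/50 = 10
Step 2: 500 μL + 2000 μL = 2500 μL total → factor 2500/500 = 5
Step 3: 250 μL brought to 3000 μL → factor 3000/250 = 12
Overall dilution factor = 10 × 5 × 12 = 600
Stock = 13.3 nM × 600 = 7980 nM = 7.98 μM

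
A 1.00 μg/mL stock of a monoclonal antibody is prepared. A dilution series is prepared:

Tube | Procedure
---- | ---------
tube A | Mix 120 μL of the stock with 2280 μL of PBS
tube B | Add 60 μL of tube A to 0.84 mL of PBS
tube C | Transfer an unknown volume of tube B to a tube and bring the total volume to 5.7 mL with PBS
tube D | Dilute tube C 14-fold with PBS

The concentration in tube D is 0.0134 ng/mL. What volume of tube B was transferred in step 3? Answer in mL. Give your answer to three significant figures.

0.321 mL

Step 1: 120 μL + 2280 μL = 2400 μL total → factor 2400/120 = 20
Step 2: 60 μL + 0.84 mL = 900 μL total → factor 900/60 = 15
Step 3: v brought to 5.7 mL → factor = 5.7 mL/v
Step 4: 14-fold → factor 14
Product of known-step factors = 4200
Overall factor = 1.00 μg/mL / (0.0134 ng/mL) = 74627
Step-3 factor = 74627 / 4200 = 17.768
v = 5.7 mL / 17.768 = 0.321 mL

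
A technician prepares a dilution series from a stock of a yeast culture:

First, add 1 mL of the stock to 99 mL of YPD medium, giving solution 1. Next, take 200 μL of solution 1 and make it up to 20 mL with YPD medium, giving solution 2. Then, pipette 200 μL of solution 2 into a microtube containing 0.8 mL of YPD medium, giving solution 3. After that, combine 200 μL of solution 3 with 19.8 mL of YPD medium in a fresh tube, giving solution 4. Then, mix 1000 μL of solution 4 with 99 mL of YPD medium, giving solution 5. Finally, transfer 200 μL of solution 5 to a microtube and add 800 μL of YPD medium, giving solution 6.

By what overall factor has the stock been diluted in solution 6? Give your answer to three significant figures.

Step 1: 1 mL + 99 mL = 100 mL total → factor 100/1 = 100
Step 2: 200 μL brought to 20 mL → factor 20000/200 = 100
Step 3: 200 μL + 0.8 mL = 1000 μL total → factor 1000/200 = 5
Step 4: 200 μL + 19.8 mL = 20000 μL total → factor 20000/200 = 100
Step 5: 1000 μL + 99 mL = 1 × 10^5 μL total → factor 1 × 10^5/1000 = 100
Step 6: 200 μL + 800 μL = 1000 μL total → factor 1000/200 = 5
Overall dilution factor = 100 × 100 × 5 × 100 × 100 × 5 = 2.5 × 10^9

2.50 × 10^9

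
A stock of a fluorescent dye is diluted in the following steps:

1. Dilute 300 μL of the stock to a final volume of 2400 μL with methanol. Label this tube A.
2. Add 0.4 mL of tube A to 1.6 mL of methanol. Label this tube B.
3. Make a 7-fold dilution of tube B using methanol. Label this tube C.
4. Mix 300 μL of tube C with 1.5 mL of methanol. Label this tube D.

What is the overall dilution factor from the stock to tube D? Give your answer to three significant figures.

1.68 × 10^3

Step 1: 300 μL brought to 2400 μL → factor 2400/300 = 8
Step 2: 0.4 mL + 1.6 mL = 2 mL total → factor 2/0.4 = 5
Step 3: 7-fold → factor 7
Step 4: 300 μL + 1.5 mL = 1800 μL total → factor 1800/300 = 6
Overall dilution factor = 8 × 5 × 7 × 6 = 1680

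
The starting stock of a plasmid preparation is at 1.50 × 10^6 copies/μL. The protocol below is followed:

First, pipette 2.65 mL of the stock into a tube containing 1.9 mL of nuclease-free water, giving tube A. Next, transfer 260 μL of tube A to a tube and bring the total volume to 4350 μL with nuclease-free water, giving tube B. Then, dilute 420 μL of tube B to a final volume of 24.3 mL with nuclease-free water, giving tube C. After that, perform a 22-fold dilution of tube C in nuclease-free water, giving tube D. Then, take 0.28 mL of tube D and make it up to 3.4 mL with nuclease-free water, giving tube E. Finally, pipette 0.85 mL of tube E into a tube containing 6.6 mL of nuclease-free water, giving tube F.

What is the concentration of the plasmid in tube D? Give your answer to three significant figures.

41.0 copies/μL

Step 1: 2.65 mL + 1.9 mL = 4.55 mL total → factor 4.55/2.65 = 1.717
Step 2: 260 μL brought to 4350 μL → factor 4350/260 = 16.731
Step 3: 420 μL brought to 24.3 mL → factor 24300/420 = 57.857
Step 4: 22-fold → factor 22
Dilution factor through tube D = 1.717 × 16.731 × 57.857 × 22 = 36565
[tube D] = 1.50 × 10^6 copies/μL / 36565 = 41.0 copies/μL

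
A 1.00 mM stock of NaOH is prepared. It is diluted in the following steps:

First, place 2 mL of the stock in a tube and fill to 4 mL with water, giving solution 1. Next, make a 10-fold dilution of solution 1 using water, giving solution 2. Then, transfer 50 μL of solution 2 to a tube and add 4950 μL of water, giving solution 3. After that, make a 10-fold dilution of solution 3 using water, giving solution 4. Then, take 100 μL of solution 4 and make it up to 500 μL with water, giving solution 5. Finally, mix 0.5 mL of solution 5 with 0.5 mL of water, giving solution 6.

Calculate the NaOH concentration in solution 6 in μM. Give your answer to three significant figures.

Step 1: 2 mL brought to 4 mL → factor 4/2 = 2
Step 2: 10-fold → factor 10
Step 3: 50 μL + 4950 μL = 5000 μL total → factor 5000/50 = 100
Step 4: 10-fold → factor 10
Step 5: 100 μL brought to 500 μL → factor 500/100 = 5
Step 6: 0.5 mL + 0.5 mL = 1 mL total → factor 1/0.5 = 2
Dilution factor through solution 6 = 2 × 10 × 100 × 10 × 5 × 2 = 2 × 10^5
[solution 6] = 1.00 mM / 2 × 10^5 = 5.000 × 10^-6 mM = 0.00500 μM

0.00500 μM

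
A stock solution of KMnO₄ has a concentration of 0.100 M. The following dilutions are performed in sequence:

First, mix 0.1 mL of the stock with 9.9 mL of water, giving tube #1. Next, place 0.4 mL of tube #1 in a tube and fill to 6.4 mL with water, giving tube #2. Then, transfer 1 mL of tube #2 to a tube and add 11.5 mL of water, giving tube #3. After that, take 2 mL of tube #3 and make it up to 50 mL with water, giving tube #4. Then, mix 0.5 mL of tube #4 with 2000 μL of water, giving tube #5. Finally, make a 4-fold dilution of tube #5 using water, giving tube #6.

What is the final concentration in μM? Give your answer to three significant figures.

0.0100 μM

Step 1: 0.1 mL + 9.9 mL = 10 mL total → factor 10/0.1 = 100
Step 2: 0.4 mL brought to 6.4 mL → factor 6.4/0.4 = 16
Step 3: 1 mL + 11.5 mL = 12.5 mL total → factor 12.5/1 = 12.5
Step 4: 2 mL brought to 50 mL → factor 50/2 = 25
Step 5: 0.5 mL + 2000 μL = 2.5 mL total → factor 2.5/0.5 = 5
Step 6: 4-fold → factor 4
Overall dilution factor = 100 × 16 × 12.5 × 25 × 5 × 4 = 1 × 10^7
Final = 0.100 M / 1 × 10^7 = 1.000 × 10^-8 M = 0.0100 μM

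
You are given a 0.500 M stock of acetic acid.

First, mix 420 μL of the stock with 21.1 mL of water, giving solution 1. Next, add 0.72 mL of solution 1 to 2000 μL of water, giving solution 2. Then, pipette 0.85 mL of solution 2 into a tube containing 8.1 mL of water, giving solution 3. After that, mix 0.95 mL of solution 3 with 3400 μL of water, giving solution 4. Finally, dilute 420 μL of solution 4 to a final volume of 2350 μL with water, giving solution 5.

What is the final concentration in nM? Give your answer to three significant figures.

9.58 × 10^3 nM

Step 1: 420 μL + 21.1 mL = 21520 μL total → factor 21520/420 = 51.238
Step 2: 0.72 mL + 2000 μL = 2.72 mL total → factor 2.72/0.72 = 3.7778
Step 3: 0.85 mL + 8.1 mL = 8.95 mL total → factor 8.95/0.85 = 10.529
Step 4: 0.95 mL + 3400 μL = 4.35 mL total → factor 4.35/0.95 = 4.5789
Step 5: 420 μL brought to 2350 μL → factor 2350/420 = 5.5952
Overall dilution factor = 51.238 × 3.7778 × 10.529 × 4.5789 × 5.5952 = 52218
Final = 0.500 M / 52218 = 9.575 × 10^-6 M = 9.58 × 10^3 nM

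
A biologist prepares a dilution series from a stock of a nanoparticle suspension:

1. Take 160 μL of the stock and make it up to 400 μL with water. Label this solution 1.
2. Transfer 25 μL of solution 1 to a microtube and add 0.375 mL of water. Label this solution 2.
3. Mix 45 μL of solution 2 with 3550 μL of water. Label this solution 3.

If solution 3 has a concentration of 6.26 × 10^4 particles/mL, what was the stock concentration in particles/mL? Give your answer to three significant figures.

2.00 × 10^8 particles/mL

Step 1: 160 μL brought to 400 μL → factor 400/160 = 2.5
Step 2: 25 μL + 0.375 mL = 400 μL total → factor 400/25 = 16
Step 3: 45 μL + 3550 μL = 3595 μL total → factor 3595/45 = 79.889
Overall dilution factor = 2.5 × 16 × 79.889 = 3195.6
Stock = 6.26 × 10^4 particles/mL × 3195.6 = 2.00 × 10^8 particles/mL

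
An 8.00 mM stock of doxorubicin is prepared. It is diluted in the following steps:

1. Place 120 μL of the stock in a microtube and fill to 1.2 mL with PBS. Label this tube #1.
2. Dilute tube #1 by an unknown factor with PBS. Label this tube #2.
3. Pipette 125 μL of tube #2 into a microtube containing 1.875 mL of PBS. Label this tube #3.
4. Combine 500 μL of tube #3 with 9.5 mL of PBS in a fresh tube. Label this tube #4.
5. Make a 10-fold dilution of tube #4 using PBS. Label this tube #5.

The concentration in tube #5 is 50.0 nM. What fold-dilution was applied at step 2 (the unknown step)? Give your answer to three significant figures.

Step 1: 120 μL brought to 1.2 mL → factor 1200/120 = 10
Step 2: unknown factor x
Step 3: 125 μL + 1.875 mL = 2000 μL total → factor 2000/125 = 16
Step 4: 500 μL + 9.5 mL = 10000 μL total → factor 10000/500 = 20
Step 5: 10-fold → factor 10
Product of known-step factors = 32000
Overall factor = 8.00 mM / (50.0 nM) = 1.6 × 10^5
x = 1.6 × 10^5 / 32000 = 5.00

5.00-fold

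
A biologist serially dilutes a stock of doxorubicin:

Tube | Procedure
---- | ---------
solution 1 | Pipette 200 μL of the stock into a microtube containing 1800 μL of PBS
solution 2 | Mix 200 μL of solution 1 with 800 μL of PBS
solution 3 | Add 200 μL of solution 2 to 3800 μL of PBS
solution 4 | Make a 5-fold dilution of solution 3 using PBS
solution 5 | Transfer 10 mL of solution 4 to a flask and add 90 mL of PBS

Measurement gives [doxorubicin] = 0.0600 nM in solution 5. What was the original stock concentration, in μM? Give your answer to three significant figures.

Step 1: 200 μL + 1800 μL = 2000 μL total → factor 2000/200 = 10
Step 2: 200 μL + 800 μL = 1000 μL total → factor 1000/200 = 5
Step 3: 200 μL + 3800 μL = 4000 μL total → factor 4000/200 = 20
Step 4: 5-fold → factor 5
Step 5: 10 mL + 90 mL = 100 mL total → factor 100/10 = 10
Overall dilution factor = 10 × 5 × 20 × 5 × 10 = 50000
Stock = 0.0600 nM × 50000 = 3000 nM = 3.00 μM

3.00 μM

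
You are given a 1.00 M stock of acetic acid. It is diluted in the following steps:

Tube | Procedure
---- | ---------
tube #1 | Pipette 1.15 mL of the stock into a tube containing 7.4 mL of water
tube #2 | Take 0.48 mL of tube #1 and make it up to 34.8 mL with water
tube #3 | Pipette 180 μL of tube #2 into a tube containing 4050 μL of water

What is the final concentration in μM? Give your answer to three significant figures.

78.9 μM

Step 1: 1.15 mL + 7.4 mL = 8.55 mL total → factor 8.55/1.15 = 7.4348
Step 2: 0.48 mL brought to 34.8 mL → factor 34.8/0.48 = 72.5
Step 3: 180 μL + 4050 μL = 4230 μL total → factor 4230/180 = 23.5
Overall dilution factor = 7.4348 × 72.5 × 23.5 = 12667
Final = 1.00 M / 12667 = 7.895 × 10^-5 M = 78.9 μM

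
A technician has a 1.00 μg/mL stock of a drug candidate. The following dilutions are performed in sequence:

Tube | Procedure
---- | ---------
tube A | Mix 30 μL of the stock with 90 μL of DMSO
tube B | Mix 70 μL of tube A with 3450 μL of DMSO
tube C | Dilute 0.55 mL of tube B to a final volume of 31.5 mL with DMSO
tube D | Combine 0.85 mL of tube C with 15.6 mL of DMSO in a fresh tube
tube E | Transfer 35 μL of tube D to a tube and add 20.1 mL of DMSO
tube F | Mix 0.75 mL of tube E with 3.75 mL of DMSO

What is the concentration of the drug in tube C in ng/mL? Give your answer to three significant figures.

Step 1: 30 μL + 90 μL = 120 μL total → factor 120/30 = 4
Step 2: 70 μL + 3450 μL = 3520 μL total → factor 3520/70 = 50.286
Step 3: 0.55 mL brought to 31.5 mL → factor 31.5/0.55 = 57.273
Dilution factor through tube C = 4 × 50.286 × 57.273 = 11520
[tube C] = 1.00 μg/mL / 11520 = 8.681 × 10^-5 μg/mL = 0.0868 ng/mL

0.0868 ng/mL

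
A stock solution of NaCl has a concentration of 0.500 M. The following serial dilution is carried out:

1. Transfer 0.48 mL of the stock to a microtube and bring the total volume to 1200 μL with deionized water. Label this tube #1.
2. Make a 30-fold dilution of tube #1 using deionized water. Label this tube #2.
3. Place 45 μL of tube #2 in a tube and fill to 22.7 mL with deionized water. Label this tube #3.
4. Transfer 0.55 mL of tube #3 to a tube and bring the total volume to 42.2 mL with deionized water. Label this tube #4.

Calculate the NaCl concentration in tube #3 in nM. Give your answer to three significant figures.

1.32 × 10^4 nM

Step 1: 0.48 mL brought to 1200 μL → factor 1.2/0.48 = 2.5
Step 2: 30-fold → factor 30
Step 3: 45 μL brought to 22.7 mL → factor 22700/45 = 504.44
Dilution factor through tube #3 = 2.5 × 30 × 504.44 = 37833
[tube #3] = 0.500 M / 37833 = 1.322 × 10^-5 M = 1.32 × 10^4 nM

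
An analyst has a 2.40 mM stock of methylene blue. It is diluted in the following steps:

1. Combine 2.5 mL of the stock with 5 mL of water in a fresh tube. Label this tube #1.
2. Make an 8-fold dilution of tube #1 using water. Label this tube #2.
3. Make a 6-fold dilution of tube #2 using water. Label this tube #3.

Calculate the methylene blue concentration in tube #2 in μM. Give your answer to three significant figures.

100 μM

Step 1: 2.5 mL + 5 mL = 7.5 mL total → factor 7.5/2.5 = 3
Step 2: 8-fold → factor 8
Dilution factor through tube #2 = 3 × 8 = 24
[tube #2] = 2.40 mM / 24 = 0.1000 mM = 100 μM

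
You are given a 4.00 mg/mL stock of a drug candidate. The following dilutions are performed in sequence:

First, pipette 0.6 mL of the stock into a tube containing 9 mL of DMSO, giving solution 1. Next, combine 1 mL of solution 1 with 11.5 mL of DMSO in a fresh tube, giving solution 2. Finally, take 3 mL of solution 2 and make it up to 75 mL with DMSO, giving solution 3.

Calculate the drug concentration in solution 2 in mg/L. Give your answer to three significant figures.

Step 1: 0.6 mL + 9 mL = 9.6 mL total → factor 9.6/0.6 = 16
Step 2: 1 mL + 11.5 mL = 12.5 mL total → factor 12.5/1 = 12.5
Dilution factor through solution 2 = 16 × 12.5 = 200
[solution 2] = 4.00 mg/mL / 200 = 0.02000 mg/mL = 20.0 mg/L

20.0 mg/L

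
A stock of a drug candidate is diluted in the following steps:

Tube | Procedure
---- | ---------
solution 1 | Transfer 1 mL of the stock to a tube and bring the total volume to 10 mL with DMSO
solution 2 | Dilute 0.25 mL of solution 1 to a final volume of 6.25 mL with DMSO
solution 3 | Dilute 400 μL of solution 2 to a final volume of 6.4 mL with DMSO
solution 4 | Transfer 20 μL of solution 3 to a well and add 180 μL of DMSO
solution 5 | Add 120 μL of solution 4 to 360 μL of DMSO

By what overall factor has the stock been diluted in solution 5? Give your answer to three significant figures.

1.60 × 10^5

Step 1: 1 mL brought to 10 mL → factor 10/1 = 10
Step 2: 0.25 mL brought to 6.25 mL → factor 6.25/0.25 = 25
Step 3: 400 μL brought to 6.4 mL → factor 6400/400 = 16
Step 4: 20 μL + 180 μL = 200 μL total → factor 200/20 = 10
Step 5: 120 μL + 360 μL = 480 μL total → factor 480/120 = 4
Overall dilution factor = 10 × 25 × 16 × 10 × 4 = 1.6 × 10^5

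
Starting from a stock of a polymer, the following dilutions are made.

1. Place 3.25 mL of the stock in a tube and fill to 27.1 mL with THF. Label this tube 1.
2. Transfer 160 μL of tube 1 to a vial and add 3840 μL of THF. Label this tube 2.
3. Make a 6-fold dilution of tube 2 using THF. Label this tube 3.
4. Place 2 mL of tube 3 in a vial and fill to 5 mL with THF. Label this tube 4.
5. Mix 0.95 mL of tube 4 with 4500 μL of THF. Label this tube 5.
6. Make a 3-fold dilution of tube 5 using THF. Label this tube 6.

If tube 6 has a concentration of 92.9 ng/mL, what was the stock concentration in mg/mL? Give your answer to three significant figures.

Step 1: 3.25 mL brought to 27.1 mL → factor 27.1/3.25 = 8.3385
Step 2: 160 μL + 3840 μL = 4000 μL total → factor 4000/160 = 25
Step 3: 6-fold → factor 6
Step 4: 2 mL brought to 5 mL → factor 5/2 = 2.5
Step 5: 0.95 mL + 4500 μL = 5.45 mL total → factor 5.45/0.95 = 5.7368
Step 6: 3-fold → factor 3
Overall dilution factor = 8.3385 × 25 × 6 × 2.5 × 5.7368 × 3 = 53816
Stock = 92.9 ng/mL × 53816 = 5.000 × 10^6 ng/mL = 5.00 mg/mL

5.00 mg/mL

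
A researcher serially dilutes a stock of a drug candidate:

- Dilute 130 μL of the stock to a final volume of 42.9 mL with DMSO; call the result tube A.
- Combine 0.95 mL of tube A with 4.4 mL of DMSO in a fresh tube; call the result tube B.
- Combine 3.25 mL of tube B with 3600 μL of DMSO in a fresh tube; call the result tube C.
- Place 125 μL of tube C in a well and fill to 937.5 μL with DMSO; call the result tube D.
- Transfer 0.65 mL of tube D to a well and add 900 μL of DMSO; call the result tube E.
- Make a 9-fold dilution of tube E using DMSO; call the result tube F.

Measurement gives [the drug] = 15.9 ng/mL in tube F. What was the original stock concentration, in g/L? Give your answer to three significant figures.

Step 1: 130 μL brought to 42.9 mL → factor 42900/130 = 330
Step 2: 0.95 mL + 4.4 mL = 5.35 mL total → factor 5.35/0.95 = 5.6316
Step 3: 3.25 mL + 3600 μL = 6.85 mL total → factor 6.85/3.25 = 2.1077
Step 4: 125 μL brought to 937.5 μL → factor 937.5/125 = 7.5
Step 5: 0.65 mL + 900 μL = 1.55 mL total → factor 1.55/0.65 = 2.3846
Step 6: 9-fold → factor 9
Overall dilution factor = 330 × 5.6316 × 2.1077 × 7.5 × 2.3846 × 9 = 6.3048 × 10^5
Stock = 15.9 ng/mL × 6.3048 × 10^5 = 1.002 × 10^7 ng/mL = 10.0 g/L

10.0 g/L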